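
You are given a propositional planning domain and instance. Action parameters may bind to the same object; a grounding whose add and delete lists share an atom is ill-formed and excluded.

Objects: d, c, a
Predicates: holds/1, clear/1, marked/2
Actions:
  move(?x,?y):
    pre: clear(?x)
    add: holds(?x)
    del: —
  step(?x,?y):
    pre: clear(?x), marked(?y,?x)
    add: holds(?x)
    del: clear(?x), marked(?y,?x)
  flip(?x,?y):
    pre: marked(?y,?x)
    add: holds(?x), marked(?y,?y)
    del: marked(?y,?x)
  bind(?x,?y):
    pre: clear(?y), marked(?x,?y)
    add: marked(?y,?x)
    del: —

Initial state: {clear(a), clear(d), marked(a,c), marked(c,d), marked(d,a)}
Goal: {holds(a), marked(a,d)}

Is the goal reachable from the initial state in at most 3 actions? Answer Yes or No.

Yes

1. move(a,d)  →  {clear(a), clear(d), holds(a), marked(a,c), marked(c,d), marked(d,a)}
2. bind(d,a)  →  {clear(a), clear(d), holds(a), marked(a,c), marked(a,d), marked(c,d), marked(d,a)}
optimal plan length = 2; 2 ≤ 3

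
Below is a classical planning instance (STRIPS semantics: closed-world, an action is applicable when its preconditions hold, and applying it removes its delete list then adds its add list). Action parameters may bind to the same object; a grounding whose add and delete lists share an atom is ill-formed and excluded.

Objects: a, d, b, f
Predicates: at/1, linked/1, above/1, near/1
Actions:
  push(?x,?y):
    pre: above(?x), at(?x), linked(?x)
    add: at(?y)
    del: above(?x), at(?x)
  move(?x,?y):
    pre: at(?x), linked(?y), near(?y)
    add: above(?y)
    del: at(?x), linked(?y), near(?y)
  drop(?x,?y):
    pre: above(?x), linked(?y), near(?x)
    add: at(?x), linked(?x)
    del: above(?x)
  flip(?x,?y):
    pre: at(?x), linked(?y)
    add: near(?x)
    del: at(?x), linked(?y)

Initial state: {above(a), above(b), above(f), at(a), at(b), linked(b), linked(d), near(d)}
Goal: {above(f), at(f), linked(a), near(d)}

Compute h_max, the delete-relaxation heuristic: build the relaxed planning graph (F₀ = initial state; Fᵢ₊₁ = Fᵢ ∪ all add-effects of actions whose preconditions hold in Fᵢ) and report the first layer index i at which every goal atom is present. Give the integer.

F0 = init (8 atoms)
F1 = F0 ∪ {above(d), at(d), at(f), near(a), near(b)}  (13 atoms)
F2 = F1 ∪ {linked(a), near(f)}  (15 atoms)
goal ⊆ F2  ⇒  h_max = 2

2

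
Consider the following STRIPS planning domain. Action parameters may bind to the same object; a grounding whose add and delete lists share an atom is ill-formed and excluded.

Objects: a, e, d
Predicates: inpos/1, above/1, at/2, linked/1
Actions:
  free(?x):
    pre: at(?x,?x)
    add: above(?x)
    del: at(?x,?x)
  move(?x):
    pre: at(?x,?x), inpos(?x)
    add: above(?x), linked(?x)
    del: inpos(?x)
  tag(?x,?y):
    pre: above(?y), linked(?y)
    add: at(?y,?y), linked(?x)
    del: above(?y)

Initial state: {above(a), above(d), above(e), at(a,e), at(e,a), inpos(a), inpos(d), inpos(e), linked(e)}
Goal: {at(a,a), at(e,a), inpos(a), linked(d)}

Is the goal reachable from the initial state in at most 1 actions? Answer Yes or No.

1. tag(a,e)  →  {above(a), above(d), at(a,e), at(e,a), at(e,e), inpos(a), inpos(d), inpos(e), linked(a), linked(e)}
2. tag(d,a)  →  {above(d), at(a,a), at(a,e), at(e,a), at(e,e), inpos(a), inpos(d), inpos(e), linked(a), linked(d), linked(e)}
optimal plan length = 2; 2 > 1

No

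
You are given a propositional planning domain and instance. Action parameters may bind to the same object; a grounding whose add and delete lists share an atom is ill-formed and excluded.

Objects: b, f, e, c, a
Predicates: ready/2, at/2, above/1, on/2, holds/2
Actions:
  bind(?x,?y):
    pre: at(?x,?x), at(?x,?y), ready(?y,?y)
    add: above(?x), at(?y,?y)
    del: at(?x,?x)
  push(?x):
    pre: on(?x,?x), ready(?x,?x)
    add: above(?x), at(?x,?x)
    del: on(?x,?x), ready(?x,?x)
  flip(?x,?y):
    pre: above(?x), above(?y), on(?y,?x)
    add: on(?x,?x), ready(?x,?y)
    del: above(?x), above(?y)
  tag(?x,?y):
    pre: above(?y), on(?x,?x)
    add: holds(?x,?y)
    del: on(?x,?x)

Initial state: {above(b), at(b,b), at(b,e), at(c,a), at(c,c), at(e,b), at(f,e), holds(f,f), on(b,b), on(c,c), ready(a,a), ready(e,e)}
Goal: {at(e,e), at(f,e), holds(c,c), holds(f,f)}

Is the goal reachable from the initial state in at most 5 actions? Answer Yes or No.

Yes

1. bind(b,e)  →  {above(b), at(b,e), at(c,a), at(c,c), at(e,b), at(e,e), at(f,e), holds(f,f), on(b,b), on(c,c), ready(a,a), ready(e,e)}
2. bind(c,a)  →  {above(b), above(c), at(a,a), at(b,e), at(c,a), at(e,b), at(e,e), at(f,e), holds(f,f), on(b,b), on(c,c), ready(a,a), ready(e,e)}
3. tag(c,c)  →  {above(b), above(c), at(a,a), at(b,e), at(c,a), at(e,b), at(e,e), at(f,e), holds(c,c), holds(f,f), on(b,b), ready(a,a), ready(e,e)}
optimal plan length = 3; 3 ≤ 5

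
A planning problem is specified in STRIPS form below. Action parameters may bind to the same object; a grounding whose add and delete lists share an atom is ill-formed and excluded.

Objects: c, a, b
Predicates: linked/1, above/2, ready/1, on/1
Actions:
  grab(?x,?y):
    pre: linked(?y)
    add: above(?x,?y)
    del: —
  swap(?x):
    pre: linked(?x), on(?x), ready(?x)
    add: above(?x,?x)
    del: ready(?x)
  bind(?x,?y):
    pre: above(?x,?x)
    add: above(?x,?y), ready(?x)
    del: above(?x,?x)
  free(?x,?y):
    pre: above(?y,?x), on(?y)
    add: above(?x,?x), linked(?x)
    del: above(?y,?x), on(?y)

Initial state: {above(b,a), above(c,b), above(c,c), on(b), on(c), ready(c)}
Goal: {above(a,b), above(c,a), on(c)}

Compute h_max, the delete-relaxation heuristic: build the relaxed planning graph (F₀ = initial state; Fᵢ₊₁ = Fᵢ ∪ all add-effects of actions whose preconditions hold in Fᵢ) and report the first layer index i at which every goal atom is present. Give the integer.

2

F0 = init (6 atoms)
F1 = F0 ∪ {above(a,a), above(b,b), above(c,a), linked(a), linked(b)}  (11 atoms)
F2 = F1 ∪ {above(a,b), above(a,c), above(b,c), ready(a), ready(b)}  (16 atoms)
goal ⊆ F2  ⇒  h_max = 2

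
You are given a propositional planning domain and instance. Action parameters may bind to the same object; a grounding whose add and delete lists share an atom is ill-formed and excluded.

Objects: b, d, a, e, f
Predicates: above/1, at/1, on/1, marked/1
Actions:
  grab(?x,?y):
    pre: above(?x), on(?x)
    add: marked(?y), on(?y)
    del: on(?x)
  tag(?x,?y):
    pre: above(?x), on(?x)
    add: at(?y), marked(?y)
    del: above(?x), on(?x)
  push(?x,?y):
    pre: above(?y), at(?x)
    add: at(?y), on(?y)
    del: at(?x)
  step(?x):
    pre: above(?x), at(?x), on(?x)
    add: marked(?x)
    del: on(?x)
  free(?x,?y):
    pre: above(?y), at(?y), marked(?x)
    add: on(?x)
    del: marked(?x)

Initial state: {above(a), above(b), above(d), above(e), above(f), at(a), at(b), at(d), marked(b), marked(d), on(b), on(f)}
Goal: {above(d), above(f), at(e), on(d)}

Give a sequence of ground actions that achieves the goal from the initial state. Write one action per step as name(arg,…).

1. grab(b,d)  →  {above(a), above(b), above(d), above(e), above(f), at(a), at(b), at(d), marked(b), marked(d), on(d), on(f)}
2. push(b,e)  →  {above(a), above(b), above(d), above(e), above(f), at(a), at(d), at(e), marked(b), marked(d), on(d), on(e), on(f)}

grab(b,d); push(b,e)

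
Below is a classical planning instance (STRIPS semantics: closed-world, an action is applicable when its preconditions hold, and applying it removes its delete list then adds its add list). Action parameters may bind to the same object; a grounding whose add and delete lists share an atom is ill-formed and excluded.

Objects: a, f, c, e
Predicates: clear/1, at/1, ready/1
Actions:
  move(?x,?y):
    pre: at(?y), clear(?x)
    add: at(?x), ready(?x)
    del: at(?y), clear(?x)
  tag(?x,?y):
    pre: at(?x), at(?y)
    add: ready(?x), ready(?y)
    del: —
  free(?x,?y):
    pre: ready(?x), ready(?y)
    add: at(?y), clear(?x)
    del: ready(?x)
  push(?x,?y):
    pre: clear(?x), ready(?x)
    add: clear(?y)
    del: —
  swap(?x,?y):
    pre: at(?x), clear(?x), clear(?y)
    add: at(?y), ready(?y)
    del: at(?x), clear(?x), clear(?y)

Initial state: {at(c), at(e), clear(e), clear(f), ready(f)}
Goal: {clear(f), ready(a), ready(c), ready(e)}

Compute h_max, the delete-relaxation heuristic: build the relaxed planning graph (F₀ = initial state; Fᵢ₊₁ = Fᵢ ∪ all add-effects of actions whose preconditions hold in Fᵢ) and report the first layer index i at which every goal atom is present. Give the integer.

2

F0 = init (5 atoms)
F1 = F0 ∪ {at(f), clear(a), clear(c), ready(c), ready(e)}  (10 atoms)
F2 = F1 ∪ {at(a), ready(a)}  (12 atoms)
goal ⊆ F2  ⇒  h_max = 2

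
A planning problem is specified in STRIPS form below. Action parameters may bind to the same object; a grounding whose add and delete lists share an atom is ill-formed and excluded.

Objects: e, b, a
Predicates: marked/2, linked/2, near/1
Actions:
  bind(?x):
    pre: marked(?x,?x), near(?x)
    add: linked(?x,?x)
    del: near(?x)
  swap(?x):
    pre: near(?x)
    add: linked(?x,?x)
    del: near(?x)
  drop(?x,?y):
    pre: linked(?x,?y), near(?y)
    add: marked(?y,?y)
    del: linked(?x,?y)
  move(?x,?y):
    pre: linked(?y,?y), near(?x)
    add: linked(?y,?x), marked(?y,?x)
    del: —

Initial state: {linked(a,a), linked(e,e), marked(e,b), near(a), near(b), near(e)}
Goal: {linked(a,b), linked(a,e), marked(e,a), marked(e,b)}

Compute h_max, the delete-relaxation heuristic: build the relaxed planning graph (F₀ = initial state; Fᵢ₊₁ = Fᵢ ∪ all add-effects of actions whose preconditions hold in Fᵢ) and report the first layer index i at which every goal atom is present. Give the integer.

F0 = init (6 atoms)
F1 = F0 ∪ {linked(a,b), linked(a,e), linked(b,b), linked(e,a), linked(e,b), marked(a,a), marked(a,b), marked(a,e), marked(e,a), marked(e,e)}  (16 atoms)
goal ⊆ F1  ⇒  h_max = 1

1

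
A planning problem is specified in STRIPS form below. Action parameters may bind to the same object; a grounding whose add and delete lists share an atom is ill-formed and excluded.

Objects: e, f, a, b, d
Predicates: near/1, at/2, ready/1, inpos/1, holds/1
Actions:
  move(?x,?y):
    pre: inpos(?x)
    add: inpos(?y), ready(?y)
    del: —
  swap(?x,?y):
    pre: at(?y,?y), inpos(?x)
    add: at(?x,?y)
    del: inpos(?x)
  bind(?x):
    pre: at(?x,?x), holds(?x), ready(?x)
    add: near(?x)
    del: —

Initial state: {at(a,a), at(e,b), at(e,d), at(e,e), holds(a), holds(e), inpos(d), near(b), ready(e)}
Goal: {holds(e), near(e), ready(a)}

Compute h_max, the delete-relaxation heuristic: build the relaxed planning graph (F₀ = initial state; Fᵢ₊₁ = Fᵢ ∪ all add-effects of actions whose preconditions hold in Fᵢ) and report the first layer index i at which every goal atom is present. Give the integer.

F0 = init (9 atoms)
F1 = F0 ∪ {at(d,a), at(d,e), inpos(a), inpos(b), inpos(e), inpos(f), near(e), ready(a), ready(b), ready(d), ready(f)}  (20 atoms)
goal ⊆ F1  ⇒  h_max = 1

1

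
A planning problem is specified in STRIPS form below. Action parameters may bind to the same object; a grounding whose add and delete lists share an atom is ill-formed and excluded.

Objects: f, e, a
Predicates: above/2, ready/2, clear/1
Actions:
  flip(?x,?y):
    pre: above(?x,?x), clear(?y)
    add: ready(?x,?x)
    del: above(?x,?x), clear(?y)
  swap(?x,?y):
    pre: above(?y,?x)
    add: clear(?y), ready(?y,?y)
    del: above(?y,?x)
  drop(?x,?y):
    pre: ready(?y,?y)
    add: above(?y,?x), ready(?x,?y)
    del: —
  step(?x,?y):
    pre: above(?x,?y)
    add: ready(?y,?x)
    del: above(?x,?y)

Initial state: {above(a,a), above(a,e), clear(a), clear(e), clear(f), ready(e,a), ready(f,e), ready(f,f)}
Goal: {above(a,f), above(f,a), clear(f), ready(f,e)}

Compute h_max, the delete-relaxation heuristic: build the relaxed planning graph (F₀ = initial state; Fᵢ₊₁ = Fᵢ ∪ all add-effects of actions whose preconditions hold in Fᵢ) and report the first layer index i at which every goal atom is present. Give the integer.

2

F0 = init (8 atoms)
F1 = F0 ∪ {above(f,a), above(f,e), above(f,f), ready(a,a), ready(a,f), ready(e,f)}  (14 atoms)
F2 = F1 ∪ {above(a,f), ready(f,a)}  (16 atoms)
goal ⊆ F2  ⇒  h_max = 2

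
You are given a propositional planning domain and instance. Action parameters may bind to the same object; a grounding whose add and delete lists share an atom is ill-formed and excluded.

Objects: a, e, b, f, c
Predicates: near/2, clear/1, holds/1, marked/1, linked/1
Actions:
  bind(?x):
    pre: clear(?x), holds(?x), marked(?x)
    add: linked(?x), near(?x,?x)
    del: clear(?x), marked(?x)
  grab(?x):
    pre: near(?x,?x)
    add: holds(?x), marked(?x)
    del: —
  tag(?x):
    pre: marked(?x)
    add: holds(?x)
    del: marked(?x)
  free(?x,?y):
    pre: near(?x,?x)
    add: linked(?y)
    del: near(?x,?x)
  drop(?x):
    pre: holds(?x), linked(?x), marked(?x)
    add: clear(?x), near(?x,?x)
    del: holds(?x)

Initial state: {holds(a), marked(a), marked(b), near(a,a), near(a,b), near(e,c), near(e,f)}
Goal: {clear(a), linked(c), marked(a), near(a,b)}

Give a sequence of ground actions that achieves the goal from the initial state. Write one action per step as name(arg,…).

free(a,a); drop(a); free(a,c)

1. free(a,a)  →  {holds(a), linked(a), marked(a), marked(b), near(a,b), near(e,c), near(e,f)}
2. drop(a)  →  {clear(a), linked(a), marked(a), marked(b), near(a,a), near(a,b), near(e,c), near(e,f)}
3. free(a,c)  →  {clear(a), linked(a), linked(c), marked(a), marked(b), near(a,b), near(e,c), near(e,f)}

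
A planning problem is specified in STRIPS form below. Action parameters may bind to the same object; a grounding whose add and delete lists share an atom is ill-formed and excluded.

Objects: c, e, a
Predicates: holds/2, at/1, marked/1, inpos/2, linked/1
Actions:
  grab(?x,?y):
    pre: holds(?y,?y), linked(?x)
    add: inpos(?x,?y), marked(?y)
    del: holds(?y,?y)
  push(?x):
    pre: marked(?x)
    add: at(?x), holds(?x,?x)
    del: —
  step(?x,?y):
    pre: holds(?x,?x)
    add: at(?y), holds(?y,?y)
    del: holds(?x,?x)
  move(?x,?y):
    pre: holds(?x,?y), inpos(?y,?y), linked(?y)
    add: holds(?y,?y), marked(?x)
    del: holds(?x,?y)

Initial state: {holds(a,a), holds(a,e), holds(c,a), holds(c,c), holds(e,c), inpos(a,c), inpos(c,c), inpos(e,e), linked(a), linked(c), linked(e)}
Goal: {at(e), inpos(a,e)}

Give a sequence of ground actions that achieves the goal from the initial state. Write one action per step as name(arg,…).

step(c,e); grab(a,e)

1. step(c,e)  →  {at(e), holds(a,a), holds(a,e), holds(c,a), holds(e,c), holds(e,e), inpos(a,c), inpos(c,c), inpos(e,e), linked(a), linked(c), linked(e)}
2. grab(a,e)  →  {at(e), holds(a,a), holds(a,e), holds(c,a), holds(e,c), inpos(a,c), inpos(a,e), inpos(c,c), inpos(e,e), linked(a), linked(c), linked(e), marked(e)}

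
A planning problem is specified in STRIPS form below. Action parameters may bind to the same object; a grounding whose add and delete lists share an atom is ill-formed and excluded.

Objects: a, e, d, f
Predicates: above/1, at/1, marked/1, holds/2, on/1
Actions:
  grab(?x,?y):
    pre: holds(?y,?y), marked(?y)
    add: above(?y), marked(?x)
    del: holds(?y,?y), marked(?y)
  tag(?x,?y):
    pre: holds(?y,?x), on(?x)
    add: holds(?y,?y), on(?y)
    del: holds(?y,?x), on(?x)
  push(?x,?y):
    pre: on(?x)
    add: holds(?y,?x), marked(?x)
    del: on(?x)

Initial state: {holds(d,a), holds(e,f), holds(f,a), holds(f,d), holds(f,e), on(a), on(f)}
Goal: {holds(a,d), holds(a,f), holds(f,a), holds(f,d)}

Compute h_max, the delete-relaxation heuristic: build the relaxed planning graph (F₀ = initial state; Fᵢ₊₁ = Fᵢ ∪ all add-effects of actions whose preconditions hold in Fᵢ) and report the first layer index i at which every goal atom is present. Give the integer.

F0 = init (7 atoms)
F1 = F0 ∪ {holds(a,a), holds(a,f), holds(d,d), holds(d,f), holds(e,a), holds(e,e), holds(f,f), marked(a), marked(f), on(d), on(e)}  (18 atoms)
F2 = F1 ∪ {above(a), above(f), holds(a,d), holds(a,e), holds(d,e), holds(e,d), marked(d), marked(e)}  (26 atoms)
goal ⊆ F2  ⇒  h_max = 2

2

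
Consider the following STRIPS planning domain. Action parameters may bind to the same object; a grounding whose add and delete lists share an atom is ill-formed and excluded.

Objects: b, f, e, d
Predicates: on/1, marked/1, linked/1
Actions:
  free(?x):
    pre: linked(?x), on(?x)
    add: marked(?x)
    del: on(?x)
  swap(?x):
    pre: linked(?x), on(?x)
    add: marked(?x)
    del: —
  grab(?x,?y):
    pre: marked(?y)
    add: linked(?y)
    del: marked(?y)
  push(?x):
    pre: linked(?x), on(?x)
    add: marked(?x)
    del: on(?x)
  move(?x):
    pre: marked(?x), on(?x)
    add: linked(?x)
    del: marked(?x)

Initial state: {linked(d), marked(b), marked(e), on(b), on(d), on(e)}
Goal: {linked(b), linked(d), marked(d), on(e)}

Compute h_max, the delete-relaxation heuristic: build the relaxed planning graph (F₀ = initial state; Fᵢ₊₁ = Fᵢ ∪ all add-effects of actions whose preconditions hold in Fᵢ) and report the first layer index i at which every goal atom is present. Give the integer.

1

F0 = init (6 atoms)
F1 = F0 ∪ {linked(b), linked(e), marked(d)}  (9 atoms)
goal ⊆ F1  ⇒  h_max = 1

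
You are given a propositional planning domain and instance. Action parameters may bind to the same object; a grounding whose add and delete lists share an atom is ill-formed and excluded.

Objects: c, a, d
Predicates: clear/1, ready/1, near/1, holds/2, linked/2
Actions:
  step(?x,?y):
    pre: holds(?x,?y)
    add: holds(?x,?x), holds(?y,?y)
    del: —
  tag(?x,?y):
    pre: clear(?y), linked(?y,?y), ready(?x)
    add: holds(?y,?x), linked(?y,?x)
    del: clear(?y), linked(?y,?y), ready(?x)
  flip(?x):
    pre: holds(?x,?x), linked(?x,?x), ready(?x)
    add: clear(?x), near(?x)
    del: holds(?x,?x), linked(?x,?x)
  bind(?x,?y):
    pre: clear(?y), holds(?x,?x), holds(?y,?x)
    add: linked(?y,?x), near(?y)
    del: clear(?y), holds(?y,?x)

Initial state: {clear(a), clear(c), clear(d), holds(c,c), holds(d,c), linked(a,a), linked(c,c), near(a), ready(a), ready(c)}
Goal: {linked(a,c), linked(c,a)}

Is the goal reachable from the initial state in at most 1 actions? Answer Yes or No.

1. tag(c,a)  →  {clear(c), clear(d), holds(a,c), holds(c,c), holds(d,c), linked(a,c), linked(c,c), near(a), ready(a)}
2. tag(a,c)  →  {clear(d), holds(a,c), holds(c,a), holds(c,c), holds(d,c), linked(a,c), linked(c,a), near(a)}
optimal plan length = 2; 2 > 1

No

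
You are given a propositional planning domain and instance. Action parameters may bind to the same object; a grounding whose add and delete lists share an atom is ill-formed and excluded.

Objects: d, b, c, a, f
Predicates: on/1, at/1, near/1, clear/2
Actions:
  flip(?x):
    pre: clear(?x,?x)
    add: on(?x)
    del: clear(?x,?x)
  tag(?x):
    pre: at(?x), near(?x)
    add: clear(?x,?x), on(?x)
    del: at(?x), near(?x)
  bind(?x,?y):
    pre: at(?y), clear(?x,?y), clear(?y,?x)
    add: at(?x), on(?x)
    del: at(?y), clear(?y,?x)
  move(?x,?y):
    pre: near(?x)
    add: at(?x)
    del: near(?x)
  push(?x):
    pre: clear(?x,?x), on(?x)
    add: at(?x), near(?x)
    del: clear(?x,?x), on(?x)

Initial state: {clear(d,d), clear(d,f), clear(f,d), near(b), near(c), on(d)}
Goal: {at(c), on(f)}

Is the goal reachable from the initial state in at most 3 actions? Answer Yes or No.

Yes

1. move(c,d)  →  {at(c), clear(d,d), clear(d,f), clear(f,d), near(b), on(d)}
2. push(d)  →  {at(c), at(d), clear(d,f), clear(f,d), near(b), near(d)}
3. bind(f,d)  →  {at(c), at(f), clear(f,d), near(b), near(d), on(f)}
optimal plan length = 3; 3 ≤ 3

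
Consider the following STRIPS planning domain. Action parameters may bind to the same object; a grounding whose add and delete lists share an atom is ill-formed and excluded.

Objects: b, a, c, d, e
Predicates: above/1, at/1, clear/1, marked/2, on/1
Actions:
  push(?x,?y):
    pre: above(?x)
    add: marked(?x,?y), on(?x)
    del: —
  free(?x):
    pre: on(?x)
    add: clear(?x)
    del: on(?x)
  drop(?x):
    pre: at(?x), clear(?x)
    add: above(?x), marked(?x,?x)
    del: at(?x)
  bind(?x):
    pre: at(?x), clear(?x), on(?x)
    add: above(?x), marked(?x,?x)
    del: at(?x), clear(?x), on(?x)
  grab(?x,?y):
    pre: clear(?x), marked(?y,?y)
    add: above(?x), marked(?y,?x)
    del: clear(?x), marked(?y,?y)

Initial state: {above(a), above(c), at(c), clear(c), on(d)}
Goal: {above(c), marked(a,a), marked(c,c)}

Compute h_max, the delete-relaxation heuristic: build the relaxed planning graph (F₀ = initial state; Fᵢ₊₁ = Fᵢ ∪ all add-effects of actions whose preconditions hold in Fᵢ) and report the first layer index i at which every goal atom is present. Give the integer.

F0 = init (5 atoms)
F1 = F0 ∪ {clear(d), marked(a,a), marked(a,b), marked(a,c), marked(a,d), marked(a,e), marked(c,a), marked(c,b), marked(c,c), marked(c,d), marked(c,e), on(a), on(c)}  (18 atoms)
goal ⊆ F1  ⇒  h_max = 1

1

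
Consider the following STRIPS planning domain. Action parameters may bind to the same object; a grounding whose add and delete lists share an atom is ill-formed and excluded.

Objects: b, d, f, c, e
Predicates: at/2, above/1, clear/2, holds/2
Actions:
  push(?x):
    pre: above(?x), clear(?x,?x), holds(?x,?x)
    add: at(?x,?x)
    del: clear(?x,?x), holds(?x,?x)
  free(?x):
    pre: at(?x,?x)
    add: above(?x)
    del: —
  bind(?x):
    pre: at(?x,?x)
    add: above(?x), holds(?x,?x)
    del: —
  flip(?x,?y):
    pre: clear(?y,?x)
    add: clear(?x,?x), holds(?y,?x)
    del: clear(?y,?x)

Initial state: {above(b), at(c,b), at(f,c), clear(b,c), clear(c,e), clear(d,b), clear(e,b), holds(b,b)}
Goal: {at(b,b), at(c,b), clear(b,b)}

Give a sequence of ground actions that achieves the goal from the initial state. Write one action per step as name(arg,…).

flip(b,d); push(b); flip(b,e)

1. flip(b,d)  →  {above(b), at(c,b), at(f,c), clear(b,b), clear(b,c), clear(c,e), clear(e,b), holds(b,b), holds(d,b)}
2. push(b)  →  {above(b), at(b,b), at(c,b), at(f,c), clear(b,c), clear(c,e), clear(e,b), holds(d,b)}
3. flip(b,e)  →  {above(b), at(b,b), at(c,b), at(f,c), clear(b,b), clear(b,c), clear(c,e), holds(d,b), holds(e,b)}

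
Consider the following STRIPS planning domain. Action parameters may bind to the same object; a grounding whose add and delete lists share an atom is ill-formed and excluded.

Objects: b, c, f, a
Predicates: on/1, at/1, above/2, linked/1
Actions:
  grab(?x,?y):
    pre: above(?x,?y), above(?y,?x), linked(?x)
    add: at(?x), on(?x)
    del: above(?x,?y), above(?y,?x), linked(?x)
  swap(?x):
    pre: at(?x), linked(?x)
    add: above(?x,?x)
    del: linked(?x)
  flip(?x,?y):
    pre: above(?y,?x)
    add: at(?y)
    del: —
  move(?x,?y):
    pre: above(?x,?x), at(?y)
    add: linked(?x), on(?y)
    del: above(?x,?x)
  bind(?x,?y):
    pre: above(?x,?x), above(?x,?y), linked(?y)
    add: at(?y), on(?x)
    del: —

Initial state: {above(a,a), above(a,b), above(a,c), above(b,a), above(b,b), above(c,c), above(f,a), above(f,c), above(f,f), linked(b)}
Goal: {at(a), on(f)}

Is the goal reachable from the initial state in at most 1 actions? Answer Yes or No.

1. grab(b,b)  →  {above(a,a), above(a,b), above(a,c), above(b,a), above(c,c), above(f,a), above(f,c), above(f,f), at(b), on(b)}
2. move(a,b)  →  {above(a,b), above(a,c), above(b,a), above(c,c), above(f,a), above(f,c), above(f,f), at(b), linked(a), on(b)}
3. bind(f,a)  →  {above(a,b), above(a,c), above(b,a), above(c,c), above(f,a), above(f,c), above(f,f), at(a), at(b), linked(a), on(b), on(f)}
optimal plan length = 3; 3 > 1

No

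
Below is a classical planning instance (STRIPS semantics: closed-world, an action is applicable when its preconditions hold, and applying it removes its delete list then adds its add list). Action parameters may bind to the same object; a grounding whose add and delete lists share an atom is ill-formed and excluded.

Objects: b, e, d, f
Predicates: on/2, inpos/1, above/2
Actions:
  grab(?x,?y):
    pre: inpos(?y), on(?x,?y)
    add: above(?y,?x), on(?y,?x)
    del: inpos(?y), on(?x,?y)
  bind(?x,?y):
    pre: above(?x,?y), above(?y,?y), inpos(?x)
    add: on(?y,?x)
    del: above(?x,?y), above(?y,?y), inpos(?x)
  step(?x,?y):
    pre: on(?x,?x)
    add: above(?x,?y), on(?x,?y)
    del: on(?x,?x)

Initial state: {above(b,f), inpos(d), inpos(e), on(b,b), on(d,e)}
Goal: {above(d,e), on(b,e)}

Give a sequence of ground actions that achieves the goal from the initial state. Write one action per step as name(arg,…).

grab(d,e); grab(e,d); step(b,e)

1. grab(d,e)  →  {above(b,f), above(e,d), inpos(d), on(b,b), on(e,d)}
2. grab(e,d)  →  {above(b,f), above(d,e), above(e,d), on(b,b), on(d,e)}
3. step(b,e)  →  {above(b,e), above(b,f), above(d,e), above(e,d), on(b,e), on(d,e)}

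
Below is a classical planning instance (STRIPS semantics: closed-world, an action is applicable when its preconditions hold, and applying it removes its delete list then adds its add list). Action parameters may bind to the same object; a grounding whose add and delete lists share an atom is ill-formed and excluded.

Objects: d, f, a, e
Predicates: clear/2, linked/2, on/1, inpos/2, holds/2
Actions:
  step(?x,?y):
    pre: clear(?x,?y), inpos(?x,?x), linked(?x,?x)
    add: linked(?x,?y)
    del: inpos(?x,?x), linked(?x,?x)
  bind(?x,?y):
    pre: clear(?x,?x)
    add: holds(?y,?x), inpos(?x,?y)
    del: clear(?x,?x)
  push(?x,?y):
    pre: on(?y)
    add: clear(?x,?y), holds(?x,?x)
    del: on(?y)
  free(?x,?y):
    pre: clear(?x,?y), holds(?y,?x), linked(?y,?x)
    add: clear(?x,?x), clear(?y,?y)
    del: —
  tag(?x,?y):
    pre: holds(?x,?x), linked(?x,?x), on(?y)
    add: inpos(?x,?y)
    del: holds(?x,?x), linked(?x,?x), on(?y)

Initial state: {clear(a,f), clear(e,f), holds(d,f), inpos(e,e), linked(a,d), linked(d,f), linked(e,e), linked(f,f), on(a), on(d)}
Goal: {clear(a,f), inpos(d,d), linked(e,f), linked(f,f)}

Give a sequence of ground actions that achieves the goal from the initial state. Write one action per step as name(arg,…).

step(e,f); push(d,d); bind(d,d)

1. step(e,f)  →  {clear(a,f), clear(e,f), holds(d,f), linked(a,d), linked(d,f), linked(e,f), linked(f,f), on(a), on(d)}
2. push(d,d)  →  {clear(a,f), clear(d,d), clear(e,f), holds(d,d), holds(d,f), linked(a,d), linked(d,f), linked(e,f), linked(f,f), on(a)}
3. bind(d,d)  →  {clear(a,f), clear(e,f), holds(d,d), holds(d,f), inpos(d,d), linked(a,d), linked(d,f), linked(e,f), linked(f,f), on(a)}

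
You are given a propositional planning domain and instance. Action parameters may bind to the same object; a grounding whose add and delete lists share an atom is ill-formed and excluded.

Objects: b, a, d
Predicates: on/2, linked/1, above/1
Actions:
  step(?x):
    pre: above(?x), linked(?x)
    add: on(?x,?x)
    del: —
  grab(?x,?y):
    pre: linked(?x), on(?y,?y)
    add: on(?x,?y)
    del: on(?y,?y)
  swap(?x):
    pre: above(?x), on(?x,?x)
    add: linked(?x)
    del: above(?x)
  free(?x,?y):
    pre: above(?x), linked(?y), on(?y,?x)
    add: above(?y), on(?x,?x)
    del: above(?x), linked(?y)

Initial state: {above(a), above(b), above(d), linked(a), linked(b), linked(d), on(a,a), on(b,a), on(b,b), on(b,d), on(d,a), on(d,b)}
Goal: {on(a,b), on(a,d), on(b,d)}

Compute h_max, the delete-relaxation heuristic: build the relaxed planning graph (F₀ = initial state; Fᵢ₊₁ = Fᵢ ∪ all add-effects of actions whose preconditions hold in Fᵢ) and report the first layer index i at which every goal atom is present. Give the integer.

F0 = init (12 atoms)
F1 = F0 ∪ {on(a,b), on(d,d)}  (14 atoms)
F2 = F1 ∪ {on(a,d)}  (15 atoms)
goal ⊆ F2  ⇒  h_max = 2

2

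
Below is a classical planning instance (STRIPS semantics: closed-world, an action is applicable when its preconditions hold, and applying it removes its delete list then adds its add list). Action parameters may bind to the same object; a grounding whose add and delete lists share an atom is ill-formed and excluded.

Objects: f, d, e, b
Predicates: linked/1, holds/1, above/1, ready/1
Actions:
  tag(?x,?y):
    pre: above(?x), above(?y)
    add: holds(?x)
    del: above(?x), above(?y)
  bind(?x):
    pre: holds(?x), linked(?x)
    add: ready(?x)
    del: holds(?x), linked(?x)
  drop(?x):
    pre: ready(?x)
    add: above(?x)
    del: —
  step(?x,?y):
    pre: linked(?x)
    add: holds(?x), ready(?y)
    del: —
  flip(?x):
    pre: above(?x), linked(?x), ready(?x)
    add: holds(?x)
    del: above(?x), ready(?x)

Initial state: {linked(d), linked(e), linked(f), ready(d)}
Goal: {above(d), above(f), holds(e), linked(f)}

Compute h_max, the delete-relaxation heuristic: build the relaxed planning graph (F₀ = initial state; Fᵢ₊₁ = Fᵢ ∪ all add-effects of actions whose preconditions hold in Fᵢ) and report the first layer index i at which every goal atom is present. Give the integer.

F0 = init (4 atoms)
F1 = F0 ∪ {above(d), holds(d), holds(e), holds(f), ready(b), ready(e), ready(f)}  (11 atoms)
F2 = F1 ∪ {above(b), above(e), above(f)}  (14 atoms)
goal ⊆ F2  ⇒  h_max = 2

2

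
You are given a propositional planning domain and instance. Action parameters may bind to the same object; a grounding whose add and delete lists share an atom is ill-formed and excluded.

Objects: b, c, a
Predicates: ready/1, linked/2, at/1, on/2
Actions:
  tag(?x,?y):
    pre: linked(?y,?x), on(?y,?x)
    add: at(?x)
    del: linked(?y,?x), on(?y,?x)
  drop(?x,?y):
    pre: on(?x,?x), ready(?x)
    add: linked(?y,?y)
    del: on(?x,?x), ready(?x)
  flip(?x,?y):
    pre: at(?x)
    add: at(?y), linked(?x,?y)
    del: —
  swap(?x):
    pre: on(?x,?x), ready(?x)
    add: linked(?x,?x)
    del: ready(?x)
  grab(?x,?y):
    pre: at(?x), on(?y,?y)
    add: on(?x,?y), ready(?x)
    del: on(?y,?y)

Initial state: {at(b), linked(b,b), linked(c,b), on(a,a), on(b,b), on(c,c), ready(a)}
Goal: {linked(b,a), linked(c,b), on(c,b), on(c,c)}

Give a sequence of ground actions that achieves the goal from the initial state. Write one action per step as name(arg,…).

1. flip(b,c)  →  {at(b), at(c), linked(b,b), linked(b,c), linked(c,b), on(a,a), on(b,b), on(c,c), ready(a)}
2. flip(b,a)  →  {at(a), at(b), at(c), linked(b,a), linked(b,b), linked(b,c), linked(c,b), on(a,a), on(b,b), on(c,c), ready(a)}
3. grab(c,b)  →  {at(a), at(b), at(c), linked(b,a), linked(b,b), linked(b,c), linked(c,b), on(a,a), on(c,b), on(c,c), ready(a), ready(c)}

flip(b,c); flip(b,a); grab(c,b)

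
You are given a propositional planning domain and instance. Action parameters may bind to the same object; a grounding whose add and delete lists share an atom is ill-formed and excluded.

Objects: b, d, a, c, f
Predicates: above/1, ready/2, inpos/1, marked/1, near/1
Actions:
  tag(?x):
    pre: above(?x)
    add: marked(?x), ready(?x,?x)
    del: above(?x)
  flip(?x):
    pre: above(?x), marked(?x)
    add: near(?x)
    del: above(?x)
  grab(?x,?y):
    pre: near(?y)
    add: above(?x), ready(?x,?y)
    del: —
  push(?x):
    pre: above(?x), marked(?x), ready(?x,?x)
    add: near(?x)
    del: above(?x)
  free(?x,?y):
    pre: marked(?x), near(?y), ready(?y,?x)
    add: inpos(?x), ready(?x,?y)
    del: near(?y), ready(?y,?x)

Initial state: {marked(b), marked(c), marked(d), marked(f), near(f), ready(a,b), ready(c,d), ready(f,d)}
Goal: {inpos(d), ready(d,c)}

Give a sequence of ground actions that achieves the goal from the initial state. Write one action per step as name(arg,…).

grab(c,f); flip(c); free(d,c)

1. grab(c,f)  →  {above(c), marked(b), marked(c), marked(d), marked(f), near(f), ready(a,b), ready(c,d), ready(c,f), ready(f,d)}
2. flip(c)  →  {marked(b), marked(c), marked(d), marked(f), near(c), near(f), ready(a,b), ready(c,d), ready(c,f), ready(f,d)}
3. free(d,c)  →  {inpos(d), marked(b), marked(c), marked(d), marked(f), near(f), ready(a,b), ready(c,f), ready(d,c), ready(f,d)}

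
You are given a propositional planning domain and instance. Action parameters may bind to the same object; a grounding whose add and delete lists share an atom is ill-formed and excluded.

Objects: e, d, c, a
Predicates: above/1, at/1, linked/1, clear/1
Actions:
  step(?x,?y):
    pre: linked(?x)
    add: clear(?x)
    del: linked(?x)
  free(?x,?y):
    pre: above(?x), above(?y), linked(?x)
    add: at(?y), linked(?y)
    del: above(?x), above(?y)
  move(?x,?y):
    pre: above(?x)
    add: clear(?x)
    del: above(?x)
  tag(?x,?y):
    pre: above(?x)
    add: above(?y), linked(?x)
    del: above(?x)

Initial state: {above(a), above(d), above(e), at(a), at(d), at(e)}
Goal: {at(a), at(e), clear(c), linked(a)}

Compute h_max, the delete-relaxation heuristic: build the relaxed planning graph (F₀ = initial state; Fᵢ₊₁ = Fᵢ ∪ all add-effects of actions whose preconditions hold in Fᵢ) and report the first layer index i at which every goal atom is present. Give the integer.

2

F0 = init (6 atoms)
F1 = F0 ∪ {above(c), clear(a), clear(d), clear(e), linked(a), linked(d), linked(e)}  (13 atoms)
F2 = F1 ∪ {at(c), clear(c), linked(c)}  (16 atoms)
goal ⊆ F2  ⇒  h_max = 2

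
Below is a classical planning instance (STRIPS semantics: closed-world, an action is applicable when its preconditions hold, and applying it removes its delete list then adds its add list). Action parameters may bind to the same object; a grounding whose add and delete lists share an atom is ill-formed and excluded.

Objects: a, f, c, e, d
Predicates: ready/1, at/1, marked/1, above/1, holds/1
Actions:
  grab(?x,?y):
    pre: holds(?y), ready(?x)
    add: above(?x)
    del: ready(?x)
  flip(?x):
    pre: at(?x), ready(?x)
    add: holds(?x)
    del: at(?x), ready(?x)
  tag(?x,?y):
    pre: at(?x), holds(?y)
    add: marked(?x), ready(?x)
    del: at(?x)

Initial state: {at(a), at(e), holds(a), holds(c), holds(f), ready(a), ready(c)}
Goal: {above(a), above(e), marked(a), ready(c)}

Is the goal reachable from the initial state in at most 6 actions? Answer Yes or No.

1. grab(a,a)  →  {above(a), at(a), at(e), holds(a), holds(c), holds(f), ready(c)}
2. tag(a,a)  →  {above(a), at(e), holds(a), holds(c), holds(f), marked(a), ready(a), ready(c)}
3. tag(e,a)  →  {above(a), holds(a), holds(c), holds(f), marked(a), marked(e), ready(a), ready(c), ready(e)}
4. grab(e,a)  →  {above(a), above(e), holds(a), holds(c), holds(f), marked(a), marked(e), ready(a), ready(c)}
optimal plan length = 4; 4 ≤ 6

Yes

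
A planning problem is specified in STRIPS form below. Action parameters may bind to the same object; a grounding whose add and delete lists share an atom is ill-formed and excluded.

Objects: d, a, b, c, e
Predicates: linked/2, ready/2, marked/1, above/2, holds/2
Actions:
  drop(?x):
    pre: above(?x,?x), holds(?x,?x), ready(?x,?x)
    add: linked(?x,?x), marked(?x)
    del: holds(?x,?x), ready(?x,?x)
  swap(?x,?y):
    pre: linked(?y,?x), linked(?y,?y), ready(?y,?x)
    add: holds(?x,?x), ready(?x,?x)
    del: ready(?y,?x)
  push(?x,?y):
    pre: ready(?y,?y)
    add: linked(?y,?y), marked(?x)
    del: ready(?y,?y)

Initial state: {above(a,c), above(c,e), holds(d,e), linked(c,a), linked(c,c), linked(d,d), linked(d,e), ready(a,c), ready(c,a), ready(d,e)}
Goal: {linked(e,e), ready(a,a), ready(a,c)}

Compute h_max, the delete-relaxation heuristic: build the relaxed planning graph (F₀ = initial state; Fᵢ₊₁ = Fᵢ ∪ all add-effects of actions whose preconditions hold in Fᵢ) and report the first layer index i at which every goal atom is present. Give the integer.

F0 = init (10 atoms)
F1 = F0 ∪ {holds(a,a), holds(e,e), ready(a,a), ready(e,e)}  (14 atoms)
F2 = F1 ∪ {linked(a,a), linked(e,e), marked(a), marked(b), marked(c), marked(d), marked(e)}  (21 atoms)
goal ⊆ F2  ⇒  h_max = 2

2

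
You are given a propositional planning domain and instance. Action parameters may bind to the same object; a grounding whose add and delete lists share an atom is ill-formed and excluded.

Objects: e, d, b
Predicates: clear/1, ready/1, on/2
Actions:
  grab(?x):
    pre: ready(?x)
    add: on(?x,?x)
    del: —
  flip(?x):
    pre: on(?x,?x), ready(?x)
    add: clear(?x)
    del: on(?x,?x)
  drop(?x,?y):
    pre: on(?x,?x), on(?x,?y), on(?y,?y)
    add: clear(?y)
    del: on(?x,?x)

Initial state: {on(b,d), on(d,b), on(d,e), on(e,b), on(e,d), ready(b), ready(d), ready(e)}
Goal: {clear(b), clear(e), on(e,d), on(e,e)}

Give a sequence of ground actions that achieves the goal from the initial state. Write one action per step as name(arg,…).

1. grab(e)  →  {on(b,d), on(d,b), on(d,e), on(e,b), on(e,d), on(e,e), ready(b), ready(d), ready(e)}
2. grab(d)  →  {on(b,d), on(d,b), on(d,d), on(d,e), on(e,b), on(e,d), on(e,e), ready(b), ready(d), ready(e)}
3. grab(b)  →  {on(b,b), on(b,d), on(d,b), on(d,d), on(d,e), on(e,b), on(e,d), on(e,e), ready(b), ready(d), ready(e)}
4. flip(b)  →  {clear(b), on(b,d), on(d,b), on(d,d), on(d,e), on(e,b), on(e,d), on(e,e), ready(b), ready(d), ready(e)}
5. drop(d,e)  →  {clear(b), clear(e), on(b,d), on(d,b), on(d,e), on(e,b), on(e,d), on(e,e), ready(b), ready(d), ready(e)}

grab(e); grab(d); grab(b); flip(b); drop(d,e)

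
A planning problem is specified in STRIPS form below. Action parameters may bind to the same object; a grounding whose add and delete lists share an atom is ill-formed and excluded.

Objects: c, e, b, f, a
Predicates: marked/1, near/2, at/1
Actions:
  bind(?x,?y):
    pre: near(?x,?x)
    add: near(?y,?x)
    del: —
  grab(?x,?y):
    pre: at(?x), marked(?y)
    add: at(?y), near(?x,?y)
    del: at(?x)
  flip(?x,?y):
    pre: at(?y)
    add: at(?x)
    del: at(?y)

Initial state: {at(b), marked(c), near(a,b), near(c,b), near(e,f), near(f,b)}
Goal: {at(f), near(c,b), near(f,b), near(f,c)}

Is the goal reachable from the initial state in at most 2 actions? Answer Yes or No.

No

1. flip(f,b)  →  {at(f), marked(c), near(a,b), near(c,b), near(e,f), near(f,b)}
2. grab(f,c)  →  {at(c), marked(c), near(a,b), near(c,b), near(e,f), near(f,b), near(f,c)}
3. flip(f,c)  →  {at(f), marked(c), near(a,b), near(c,b), near(e,f), near(f,b), near(f,c)}
optimal plan length = 3; 3 > 2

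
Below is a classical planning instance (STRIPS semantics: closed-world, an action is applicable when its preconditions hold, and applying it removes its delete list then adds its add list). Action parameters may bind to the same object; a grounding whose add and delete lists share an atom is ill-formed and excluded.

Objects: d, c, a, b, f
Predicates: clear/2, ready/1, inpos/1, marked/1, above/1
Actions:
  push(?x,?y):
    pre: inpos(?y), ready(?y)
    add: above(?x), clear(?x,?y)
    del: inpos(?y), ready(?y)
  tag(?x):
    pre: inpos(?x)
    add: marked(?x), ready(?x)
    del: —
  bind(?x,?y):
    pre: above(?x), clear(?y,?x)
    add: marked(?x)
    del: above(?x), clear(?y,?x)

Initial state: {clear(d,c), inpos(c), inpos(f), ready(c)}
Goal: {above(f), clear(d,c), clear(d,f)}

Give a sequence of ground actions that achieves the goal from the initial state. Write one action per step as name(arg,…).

push(f,c); tag(f); push(d,f)

1. push(f,c)  →  {above(f), clear(d,c), clear(f,c), inpos(f)}
2. tag(f)  →  {above(f), clear(d,c), clear(f,c), inpos(f), marked(f), ready(f)}
3. push(d,f)  →  {above(d), above(f), clear(d,c), clear(d,f), clear(f,c), marked(f)}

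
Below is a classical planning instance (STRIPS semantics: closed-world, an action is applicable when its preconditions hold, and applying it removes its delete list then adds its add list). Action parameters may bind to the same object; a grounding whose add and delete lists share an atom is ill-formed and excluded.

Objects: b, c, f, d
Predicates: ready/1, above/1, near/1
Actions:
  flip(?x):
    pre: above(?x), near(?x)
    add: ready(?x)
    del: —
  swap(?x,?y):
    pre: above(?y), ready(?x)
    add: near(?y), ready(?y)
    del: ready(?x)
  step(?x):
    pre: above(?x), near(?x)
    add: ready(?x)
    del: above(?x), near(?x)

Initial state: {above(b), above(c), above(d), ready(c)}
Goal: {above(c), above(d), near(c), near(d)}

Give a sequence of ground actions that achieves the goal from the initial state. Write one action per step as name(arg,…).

1. swap(c,d)  →  {above(b), above(c), above(d), near(d), ready(d)}
2. swap(d,c)  →  {above(b), above(c), above(d), near(c), near(d), ready(c)}

swap(c,d); swap(d,c)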